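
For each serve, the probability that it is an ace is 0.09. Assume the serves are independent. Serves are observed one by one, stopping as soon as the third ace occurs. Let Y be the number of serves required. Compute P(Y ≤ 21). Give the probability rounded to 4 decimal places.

Finishing within 21 serves ⇔ at least 3 successes in the first 21. With X ~ Binomial(21, 0.09), P(Y ≤ 21) = 1 − P(X ≤ 2).
  k=0: C(21,0)·0.09^0·0.91^21 = 0.137997
  k=1: C(21,1)·0.09^1·0.91^20 = 0.286609
  k=2: C(21,2)·0.09^2·0.91^19 = 0.283459
1 − 0.708065 = 0.291935

0.2919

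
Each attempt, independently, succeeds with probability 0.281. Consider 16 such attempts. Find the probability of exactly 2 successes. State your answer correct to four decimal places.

0.0935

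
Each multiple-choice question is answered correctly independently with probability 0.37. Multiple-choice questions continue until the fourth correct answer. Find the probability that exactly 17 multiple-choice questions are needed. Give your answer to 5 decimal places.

Y = trial on which the fourth success occurs; negative binomial, r=4, p=0.37.
P(Y=17) = C(16,3) · p^4 · (1−p)^13
= 560 · 0.018742 · 0.0024628 = 0.0258477

0.02585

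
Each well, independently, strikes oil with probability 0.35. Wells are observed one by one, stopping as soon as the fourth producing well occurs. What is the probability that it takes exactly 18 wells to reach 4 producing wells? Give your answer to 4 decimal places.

Y = trial on which the fourth success occurs; negative binomial, r=4, p=0.35.
P(Y=18) = C(17,3) · p^4 · (1−p)^14
= 680 · 0.015006 · 0.0024032 = 0.024523

0.0245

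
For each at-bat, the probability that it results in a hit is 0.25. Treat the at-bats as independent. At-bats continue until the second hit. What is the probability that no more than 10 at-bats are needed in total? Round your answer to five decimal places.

Finishing within 10 at-bats ⇔ at least 2 successes in the first 10. With X ~ Binomial(10, 0.25), P(Y ≤ 10) = 1 − P(X ≤ 1).
  k=0: C(10,0)·0.25^0·0.75^10 = 0.0563135
  k=1: C(10,1)·0.25^1·0.75^9 = 0.1877117
1 − 0.2440252 = 0.7559748

0.75597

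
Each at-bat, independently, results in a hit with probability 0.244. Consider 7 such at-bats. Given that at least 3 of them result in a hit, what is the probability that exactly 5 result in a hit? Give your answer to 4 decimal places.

0.0449

X ~ Binomial(7, 0.244). Want P(X=5 | X≥3) = P(X=5) / P(X≥3).
P(X=5) = C(7,5)·0.244^5·0.756^2 = 0.010380
P(X≥3) = 1 − 0.141141 − 0.318874 − 0.308751 = 0.231235
Ratio = 0.010380 / 0.231235 = 0.044891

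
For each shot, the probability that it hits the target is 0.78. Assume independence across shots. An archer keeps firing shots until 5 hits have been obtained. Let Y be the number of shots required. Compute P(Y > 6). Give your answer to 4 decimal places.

0.3937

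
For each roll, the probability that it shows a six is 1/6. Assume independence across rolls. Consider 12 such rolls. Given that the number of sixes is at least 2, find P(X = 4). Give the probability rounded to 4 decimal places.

X ~ Binomial(12, 0.166667). Want P(X=4 | X≥2) = P(X=4) / P(X≥2).
P(X=4) = C(12,4)·0.166667^4·0.833333^8 = 0.088828
P(X≥2) = 1 − 0.112157 − 0.269176 = 0.618667
Ratio = 0.088828 / 0.618667 = 0.143580

0.1436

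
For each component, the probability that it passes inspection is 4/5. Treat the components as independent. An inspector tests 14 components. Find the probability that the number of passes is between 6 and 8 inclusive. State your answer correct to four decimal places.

X ~ Binomial(14, 0.80); P(6 ≤ X ≤ 8) = Σ C(14,k) p^k (1−p)^(14−k) over k:
  k=6: C(14,6)·0.80^6·0.20^8 = 0.002015
  k=7: C(14,7)·0.80^7·0.20^7 = 0.009213
  k=8: C(14,8)·0.80^8·0.20^6 = 0.032244
Total = 0.043472

0.0435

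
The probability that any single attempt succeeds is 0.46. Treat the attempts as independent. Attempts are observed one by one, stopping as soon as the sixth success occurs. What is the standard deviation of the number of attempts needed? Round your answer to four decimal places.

Y = total attempts until the sixth success; negative binomial with r=6, p=0.46.
SD(Y) = √[r(1−p)/p²] = √(15.311909) = 3.913043

3.9130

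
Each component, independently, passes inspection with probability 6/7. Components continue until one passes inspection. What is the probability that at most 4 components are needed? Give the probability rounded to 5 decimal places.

Y = number of components to the first success; geometric, p = 0.857143.
P(Y ≤ 4) = 1 − (1−p)^4 = 1 − 0.0004165 = 0.9995835

0.99958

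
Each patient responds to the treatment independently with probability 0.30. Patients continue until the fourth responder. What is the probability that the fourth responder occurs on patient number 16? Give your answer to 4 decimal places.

0.0510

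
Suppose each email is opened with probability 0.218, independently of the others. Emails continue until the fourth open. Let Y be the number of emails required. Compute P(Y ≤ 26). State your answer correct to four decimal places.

Finishing within 26 emails ⇔ at least 4 successes in the first 26. With X ~ Binomial(26, 0.218), P(Y ≤ 26) = 1 − P(X ≤ 3).
  k=0: C(26,0)·0.218^0·0.782^26 = 0.001673
  k=1: C(26,1)·0.218^1·0.782^25 = 0.012123
  k=2: C(26,2)·0.218^2·0.782^24 = 0.042243
  k=3: C(26,3)·0.218^3·0.782^23 = 0.094210
1 − 0.150249 = 0.849751

0.8498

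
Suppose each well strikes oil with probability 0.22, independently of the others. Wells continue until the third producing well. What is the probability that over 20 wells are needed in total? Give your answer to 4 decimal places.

0.1512

Needing more than 20 wells ⇔ fewer than 3 successes in the first 20. With X ~ Binomial(20, 0.22), P(Y > 20) = P(X ≤ 2).
  k=0: C(20,0)·0.22^0·0.78^20 = 0.006949
  k=1: C(20,1)·0.22^1·0.78^19 = 0.039197
  k=2: C(20,2)·0.22^2·0.78^18 = 0.105027
P(X ≤ 2) = 0.151172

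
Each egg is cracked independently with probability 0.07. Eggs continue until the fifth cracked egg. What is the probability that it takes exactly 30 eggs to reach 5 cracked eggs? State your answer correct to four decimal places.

0.0065

Y = trial on which the fifth success occurs; negative binomial, r=5, p=0.07.
P(Y=30) = C(29,4) · p^5 · (1−p)^25
= 23751 · 1.6807e-06 · 0.16296 = 0.006505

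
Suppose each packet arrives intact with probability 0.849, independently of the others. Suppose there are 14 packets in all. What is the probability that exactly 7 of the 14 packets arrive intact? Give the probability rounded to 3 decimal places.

X ~ Binomial(n=14, p=0.849).
P(X=7) = C(14,7) · p^7 · (1−p)^7
= 3432 · 0.31795 · 1.7899e-06 = 0.00195

0.002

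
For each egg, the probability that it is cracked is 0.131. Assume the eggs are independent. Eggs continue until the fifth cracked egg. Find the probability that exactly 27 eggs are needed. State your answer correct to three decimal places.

Y = trial on which the fifth success occurs; negative binomial, r=5, p=0.131.
P(Y=27) = C(26,4) · p^5 · (1−p)^22
= 14950 · 3.8579e-05 · 0.045544 = 0.02627

0.026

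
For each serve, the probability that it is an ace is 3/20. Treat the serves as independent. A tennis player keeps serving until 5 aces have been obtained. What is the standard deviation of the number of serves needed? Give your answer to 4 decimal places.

Y = total serves until the fifth success; negative binomial with r=5, p=0.15.
SD(Y) = √[r(1−p)/p²] = √(188.888889) = 13.743685

13.7437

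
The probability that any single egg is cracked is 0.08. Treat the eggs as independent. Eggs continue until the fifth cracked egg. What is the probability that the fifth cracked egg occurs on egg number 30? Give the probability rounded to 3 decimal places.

0.010

Y = trial on which the fifth success occurs; negative binomial, r=5, p=0.08.
P(Y=30) = C(29,4) · p^5 · (1−p)^25
= 23751 · 3.2768e-06 · 0.12436 = 0.00968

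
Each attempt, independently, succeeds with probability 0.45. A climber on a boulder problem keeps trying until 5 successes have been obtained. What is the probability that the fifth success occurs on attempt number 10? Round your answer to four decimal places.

Y = trial on which the fifth success occurs; negative binomial, r=5, p=0.45.
P(Y=10) = C(9,4) · p^5 · (1−p)^5
= 126 · 0.018453 · 0.050328 = 0.117016

0.1170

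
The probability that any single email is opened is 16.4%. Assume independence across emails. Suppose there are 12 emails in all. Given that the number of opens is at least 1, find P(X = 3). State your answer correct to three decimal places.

X ~ Binomial(12, 0.164). Want P(X=3 | X≥1) = P(X=3) / P(X≥1).
P(X=3) = C(12,3)·0.164^3·0.836^9 = 0.19356
P(X≥1) = 1 − 0.11654 = 0.88346
Ratio = 0.19356 / 0.88346 = 0.21909

0.219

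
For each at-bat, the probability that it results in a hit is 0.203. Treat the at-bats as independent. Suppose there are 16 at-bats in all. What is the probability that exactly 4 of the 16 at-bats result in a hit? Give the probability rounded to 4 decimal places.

X ~ Binomial(n=16, p=0.203).
P(X=4) = C(16,4) · p^4 · (1−p)^12
= 1820 · 0.0016982 · 0.06569 = 0.203028

0.2030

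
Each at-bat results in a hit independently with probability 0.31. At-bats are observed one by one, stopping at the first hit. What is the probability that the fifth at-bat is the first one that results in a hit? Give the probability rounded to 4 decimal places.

0.0703

Geometric (trials to first success), p = 0.31.
P(Y = 5) = (1−p)^4 · p = 0.22667 · 0.31 = 0.070268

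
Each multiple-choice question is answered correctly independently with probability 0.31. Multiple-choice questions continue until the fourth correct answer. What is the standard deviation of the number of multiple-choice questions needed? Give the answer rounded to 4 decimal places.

Y = total multiple-choice questions until the fourth success; negative binomial with r=4, p=0.31.
SD(Y) = √[r(1−p)/p²] = √(28.720083) = 5.359112

5.3591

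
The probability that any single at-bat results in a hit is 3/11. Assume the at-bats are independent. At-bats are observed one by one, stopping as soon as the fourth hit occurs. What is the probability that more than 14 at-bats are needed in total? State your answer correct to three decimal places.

Needing more than 14 at-bats ⇔ fewer than 4 successes in the first 14. With X ~ Binomial(14, 0.272727), P(Y > 14) = P(X ≤ 3).
  k=0: C(14,0)·0.272727^0·0.727273^14 = 0.01158
  k=1: C(14,1)·0.272727^1·0.727273^13 = 0.06080
  k=2: C(14,2)·0.272727^2·0.727273^12 = 0.14821
  k=3: C(14,3)·0.272727^3·0.727273^11 = 0.22231
P(X ≤ 3) = 0.44290

0.443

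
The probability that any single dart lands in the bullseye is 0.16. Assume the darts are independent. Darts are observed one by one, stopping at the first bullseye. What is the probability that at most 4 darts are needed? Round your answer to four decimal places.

0.5021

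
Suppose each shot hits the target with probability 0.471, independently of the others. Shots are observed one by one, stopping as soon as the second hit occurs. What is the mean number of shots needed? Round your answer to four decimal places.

4.2463

Y = total shots until the second success; negative binomial with r=2, p=0.471.
E[Y] = r / p = 2 / 0.471 = 4.246285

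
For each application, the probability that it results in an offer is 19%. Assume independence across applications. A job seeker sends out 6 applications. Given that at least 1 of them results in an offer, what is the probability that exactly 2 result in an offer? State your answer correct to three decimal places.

X ~ Binomial(6, 0.19). Want P(X=2 | X≥1) = P(X=2) / P(X≥1).
P(X=2) = C(6,2)·0.19^2·0.81^4 = 0.23310
P(X≥1) = 1 − 0.28243 = 0.71757
Ratio = 0.23310 / 0.71757 = 0.32484

0.325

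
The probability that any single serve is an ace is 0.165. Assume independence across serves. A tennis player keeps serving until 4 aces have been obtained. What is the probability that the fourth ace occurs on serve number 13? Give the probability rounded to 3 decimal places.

0.032

Y = trial on which the fourth success occurs; negative binomial, r=4, p=0.165.
P(Y=13) = C(12,3) · p^4 · (1−p)^9
= 220 · 0.0007412 · 0.19732 = 0.03218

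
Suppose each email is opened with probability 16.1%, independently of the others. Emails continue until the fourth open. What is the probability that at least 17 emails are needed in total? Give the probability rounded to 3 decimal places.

0.750

Needing more than 16 emails ⇔ fewer than 4 successes in the first 16. With X ~ Binomial(16, 0.161), P(Y > 16) = P(X ≤ 3).
  k=0: C(16,0)·0.161^0·0.839^16 = 0.06028
  k=1: C(16,1)·0.161^1·0.839^15 = 0.18509
  k=2: C(16,2)·0.161^2·0.839^14 = 0.26638
  k=3: C(16,3)·0.161^3·0.839^13 = 0.23855
P(X ≤ 3) = 0.75029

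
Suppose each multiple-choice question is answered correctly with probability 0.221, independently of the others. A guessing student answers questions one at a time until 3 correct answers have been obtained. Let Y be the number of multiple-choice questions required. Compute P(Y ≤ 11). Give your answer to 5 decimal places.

0.45205

Finishing within 11 multiple-choice questions ⇔ at least 3 successes in the first 11. With X ~ Binomial(11, 0.221), P(Y ≤ 11) = 1 − P(X ≤ 2).
  k=0: C(11,0)·0.221^0·0.779^11 = 0.0641080
  k=1: C(11,1)·0.221^1·0.779^10 = 0.2000597
  k=2: C(11,2)·0.221^2·0.779^9 = 0.2837817
1 − 0.5479493 = 0.4520507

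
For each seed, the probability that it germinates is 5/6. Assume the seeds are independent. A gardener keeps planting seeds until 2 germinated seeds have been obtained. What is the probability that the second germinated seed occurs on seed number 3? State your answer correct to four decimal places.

0.2315

Y = trial on which the second success occurs; negative binomial, r=2, p=0.833333.
P(Y=3) = C(2,1) · p^2 · (1−p)^1
= 2 · 0.69444 · 0.16667 = 0.231481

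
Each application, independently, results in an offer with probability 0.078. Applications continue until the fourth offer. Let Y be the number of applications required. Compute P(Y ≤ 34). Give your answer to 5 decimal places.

Finishing within 34 applications ⇔ at least 4 successes in the first 34. With X ~ Binomial(34, 0.078), P(Y ≤ 34) = 1 − P(X ≤ 3).
  k=0: C(34,0)·0.078^0·0.922^34 = 0.0632195
  k=1: C(34,1)·0.078^1·0.922^33 = 0.1818419
  k=2: C(34,2)·0.078^2·0.922^32 = 0.2538292
  k=3: C(34,3)·0.078^3·0.922^31 = 0.2290519
1 − 0.7279425 = 0.2720575

0.27206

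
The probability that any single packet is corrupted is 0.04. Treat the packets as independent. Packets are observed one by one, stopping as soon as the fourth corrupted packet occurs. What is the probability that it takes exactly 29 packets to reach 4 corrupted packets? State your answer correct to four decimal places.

0.0030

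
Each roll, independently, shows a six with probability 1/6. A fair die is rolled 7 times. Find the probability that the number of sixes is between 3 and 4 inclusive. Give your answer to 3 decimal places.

X ~ Binomial(7, 0.166667); P(3 ≤ X ≤ 4) = Σ C(7,k) p^k (1−p)^(7−k) over k:
  k=3: C(7,3)·0.166667^3·0.833333^4 = 0.07814
  k=4: C(7,4)·0.166667^4·0.833333^3 = 0.01563
Total = 0.09377

0.094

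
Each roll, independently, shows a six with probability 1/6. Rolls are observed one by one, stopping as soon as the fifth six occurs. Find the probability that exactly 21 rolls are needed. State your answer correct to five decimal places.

0.03370

Y = trial on which the fifth success occurs; negative binomial, r=5, p=0.166667.
P(Y=21) = C(20,4) · p^5 · (1−p)^16
= 4845 · 0.0001286 · 0.054088 = 0.0337006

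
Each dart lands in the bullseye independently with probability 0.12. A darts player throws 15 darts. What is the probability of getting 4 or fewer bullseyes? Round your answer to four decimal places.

X ~ Binomial(15, 0.12); P(X ≤ 4) = Σ C(15,k) p^k (1−p)^(15−k) over k:
  k=0: C(15,0)·0.12^0·0.88^15 = 0.146974
  k=1: C(15,1)·0.12^1·0.88^14 = 0.300628
  k=2: C(15,2)·0.12^2·0.88^13 = 0.286963
  k=3: C(15,3)·0.12^3·0.88^12 = 0.169569
  k=4: C(15,4)·0.12^4·0.88^11 = 0.069369
Total = 0.973504

0.9735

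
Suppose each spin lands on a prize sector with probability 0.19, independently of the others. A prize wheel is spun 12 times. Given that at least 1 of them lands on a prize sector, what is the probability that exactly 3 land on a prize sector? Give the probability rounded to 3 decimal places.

X ~ Binomial(12, 0.19). Want P(X=3 | X≥1) = P(X=3) / P(X≥1).
P(X=3) = C(12,3)·0.19^3·0.81^9 = 0.22649
P(X≥1) = 1 − 0.07977 = 0.92023
Ratio = 0.22649 / 0.92023 = 0.24612

0.246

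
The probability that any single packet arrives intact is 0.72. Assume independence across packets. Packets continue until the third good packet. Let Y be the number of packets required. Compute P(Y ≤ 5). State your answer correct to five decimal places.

0.86235

Finishing within 5 packets ⇔ at least 3 successes in the first 5. With X ~ Binomial(5, 0.72), P(Y ≤ 5) = 1 − P(X ≤ 2).
  k=0: C(5,0)·0.72^0·0.28^5 = 0.0017210
  k=1: C(5,1)·0.72^1·0.28^4 = 0.0221276
  k=2: C(5,2)·0.72^2·0.28^3 = 0.1137992
1 − 0.1376478 = 0.8623522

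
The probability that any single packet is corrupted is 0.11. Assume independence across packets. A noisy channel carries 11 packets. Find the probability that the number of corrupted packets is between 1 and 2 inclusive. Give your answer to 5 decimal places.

0.61046

X ~ Binomial(11, 0.11); P(1 ≤ X ≤ 2) = Σ C(11,k) p^k (1−p)^(11−k) over k:
  k=1: C(11,1)·0.11^1·0.89^10 = 0.3772988
  k=2: C(11,2)·0.11^2·0.89^9 = 0.2331622
Total = 0.6104610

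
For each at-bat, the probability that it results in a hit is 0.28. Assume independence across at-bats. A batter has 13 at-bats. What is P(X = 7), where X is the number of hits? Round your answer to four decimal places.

X ~ Binomial(n=13, p=0.28).
P(X=7) = C(13,7) · p^7 · (1−p)^6
= 1716 · 0.00013493 · 0.13931 = 0.032257

0.0323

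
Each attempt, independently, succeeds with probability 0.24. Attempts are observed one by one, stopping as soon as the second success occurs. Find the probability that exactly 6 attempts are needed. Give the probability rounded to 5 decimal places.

0.09608

Y = trial on which the second success occurs; negative binomial, r=2, p=0.24.
P(Y=6) = C(5,1) · p^2 · (1−p)^4
= 5 · 0.0576 · 0.33362 = 0.0960831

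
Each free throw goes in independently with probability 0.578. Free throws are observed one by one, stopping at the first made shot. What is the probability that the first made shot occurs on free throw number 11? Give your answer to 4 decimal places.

Geometric (trials to first success), p = 0.578.
P(Y = 11) = (1−p)^10 · p = 0.00017911 · 0.578 = 0.000104

0.0001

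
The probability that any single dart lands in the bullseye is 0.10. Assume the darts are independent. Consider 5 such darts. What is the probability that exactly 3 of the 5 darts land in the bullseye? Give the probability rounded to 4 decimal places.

0.0081

X ~ Binomial(n=5, p=0.10).
P(X=3) = C(5,3) · p^3 · (1−p)^2
= 10 · 0.001 · 0.81 = 0.008100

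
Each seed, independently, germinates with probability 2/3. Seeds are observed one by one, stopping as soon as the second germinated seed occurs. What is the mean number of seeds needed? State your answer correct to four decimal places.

3.0000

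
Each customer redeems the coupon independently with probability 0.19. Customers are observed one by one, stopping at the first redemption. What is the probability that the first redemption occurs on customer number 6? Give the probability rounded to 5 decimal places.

0.06625

Geometric (trials to first success), p = 0.19.
P(Y = 6) = (1−p)^5 · p = 0.34868 · 0.19 = 0.0662489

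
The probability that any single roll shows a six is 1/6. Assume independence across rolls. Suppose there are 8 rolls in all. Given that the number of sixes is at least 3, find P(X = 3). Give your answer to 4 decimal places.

X ~ Binomial(8, 0.166667). Want P(X=3 | X≥3) = P(X=3) / P(X≥3).
P(X=3) = C(8,3)·0.166667^3·0.833333^5 = 0.104190
P(X≥3) = 1 − 0.232568 − 0.372109 − 0.260476 = 0.134847
Ratio = 0.104190 / 0.134847 = 0.772658

0.7727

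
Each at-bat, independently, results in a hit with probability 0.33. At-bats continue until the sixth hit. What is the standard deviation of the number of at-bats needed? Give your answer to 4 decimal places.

Y = total at-bats until the sixth success; negative binomial with r=6, p=0.33.
SD(Y) = √[r(1−p)/p²] = √(36.914601) = 6.075739

6.0757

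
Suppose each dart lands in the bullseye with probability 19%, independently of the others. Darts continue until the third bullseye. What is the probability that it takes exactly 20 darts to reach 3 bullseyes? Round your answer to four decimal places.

Y = trial on which the third success occurs; negative binomial, r=3, p=0.19.
P(Y=20) = C(19,2) · p^3 · (1−p)^17
= 171 · 0.006859 · 0.027813 = 0.032621

0.0326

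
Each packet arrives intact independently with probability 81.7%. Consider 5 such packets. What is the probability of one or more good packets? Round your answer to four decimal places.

0.9998

P(at least one) = 1 − P(none) = 1 − (1 − 0.817)^5
= 1 − 0.000205 = 0.999795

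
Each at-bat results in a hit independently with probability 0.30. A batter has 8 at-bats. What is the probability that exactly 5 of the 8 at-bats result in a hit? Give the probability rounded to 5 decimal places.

0.04668

X ~ Binomial(n=8, p=0.30).
P(X=5) = C(8,5) · p^5 · (1−p)^3
= 56 · 0.00243 · 0.343 = 0.0466754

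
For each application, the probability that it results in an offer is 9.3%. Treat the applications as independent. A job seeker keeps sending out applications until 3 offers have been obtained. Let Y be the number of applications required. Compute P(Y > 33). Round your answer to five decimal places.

Needing more than 33 applications ⇔ fewer than 3 successes in the first 33. With X ~ Binomial(33, 0.093), P(Y > 33) = P(X ≤ 2).
  k=0: C(33,0)·0.093^0·0.907^33 = 0.0399062
  k=1: C(33,1)·0.093^1·0.907^32 = 0.1350299
  k=2: C(33,2)·0.093^2·0.907^31 = 0.2215265
P(X ≤ 2) = 0.3964627

0.39646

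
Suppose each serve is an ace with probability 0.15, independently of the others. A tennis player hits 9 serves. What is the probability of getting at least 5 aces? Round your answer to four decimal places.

X ~ Binomial(9, 0.15); P(X ≥ 5) = Σ C(9,k) p^k (1−p)^(9−k) over k:
  k=5: C(9,5)·0.15^5·0.85^4 = 0.004995
  k=6: C(9,6)·0.15^6·0.85^3 = 0.000588
  k=7: C(9,7)·0.15^7·0.85^2 = 0.000044
  k=8: C(9,8)·0.15^8·0.85^1 = 0.000002
  k=9: C(9,9)·0.15^9·0.85^0 = 0.000000
Total = 0.005629

0.0056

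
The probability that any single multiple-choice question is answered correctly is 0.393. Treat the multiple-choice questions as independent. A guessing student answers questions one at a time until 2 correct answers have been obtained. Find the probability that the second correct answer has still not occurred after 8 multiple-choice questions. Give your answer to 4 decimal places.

0.1139

Needing more than 8 multiple-choice questions ⇔ fewer than 2 successes in the first 8. With X ~ Binomial(8, 0.393), P(Y > 8) = P(X ≤ 1).
  k=0: C(8,0)·0.393^0·0.607^8 = 0.018429
  k=1: C(8,1)·0.393^1·0.607^7 = 0.095456
P(X ≤ 1) = 0.113885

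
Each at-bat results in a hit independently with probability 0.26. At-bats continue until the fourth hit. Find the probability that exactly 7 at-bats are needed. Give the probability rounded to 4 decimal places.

Y = trial on which the fourth success occurs; negative binomial, r=4, p=0.26.
P(Y=7) = C(6,3) · p^4 · (1−p)^3
= 20 · 0.0045698 · 0.40522 = 0.037036

0.0370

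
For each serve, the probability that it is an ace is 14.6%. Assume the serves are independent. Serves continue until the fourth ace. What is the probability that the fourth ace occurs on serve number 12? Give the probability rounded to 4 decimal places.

Y = trial on which the fourth success occurs; negative binomial, r=4, p=0.146.
P(Y=12) = C(11,3) · p^4 · (1−p)^8
= 165 · 0.00045437 · 0.28292 = 0.021211

0.0212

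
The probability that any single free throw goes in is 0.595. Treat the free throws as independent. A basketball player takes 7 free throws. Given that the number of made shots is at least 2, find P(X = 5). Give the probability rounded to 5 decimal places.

0.26216

X ~ Binomial(7, 0.595). Want P(X=5 | X≥2) = P(X=5) / P(X≥2).
P(X=5) = C(7,5)·0.595^5·0.405^2 = 0.2568705
P(X≥2) = 1 − 0.0017872 − 0.0183800 = 0.9798328
Ratio = 0.2568705 / 0.9798328 = 0.2621575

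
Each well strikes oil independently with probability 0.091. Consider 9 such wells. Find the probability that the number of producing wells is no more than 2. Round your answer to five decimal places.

X ~ Binomial(9, 0.091); P(X ≤ 2) = Σ C(9,k) p^k (1−p)^(9−k) over k:
  k=0: C(9,0)·0.091^0·0.909^9 = 0.4237161
  k=1: C(9,1)·0.091^1·0.909^8 = 0.3817640
  k=2: C(9,2)·0.091^2·0.909^7 = 0.1528736
Total = 0.9583537

0.95835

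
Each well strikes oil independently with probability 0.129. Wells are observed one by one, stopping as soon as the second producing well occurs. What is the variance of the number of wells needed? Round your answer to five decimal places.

Y = total wells until the second success; negative binomial with r=2, p=0.129.
Var(Y) = r(1−p)/p² = 2·0.871 / 0.129² = 104.6812091

104.68121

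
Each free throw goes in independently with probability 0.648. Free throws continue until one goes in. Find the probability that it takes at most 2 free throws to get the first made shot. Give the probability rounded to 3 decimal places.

0.876

Y = number of free throws to the first success; geometric, p = 0.648.
P(Y ≤ 2) = 1 − (1−p)^2 = 1 − 0.12390 = 0.87610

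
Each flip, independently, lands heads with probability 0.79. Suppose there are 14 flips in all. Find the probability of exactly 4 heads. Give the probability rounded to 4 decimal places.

0.0001

X ~ Binomial(n=14, p=0.79).
P(X=4) = C(14,4) · p^4 · (1−p)^10
= 1001 · 0.3895 · 1.668e-07 = 0.000065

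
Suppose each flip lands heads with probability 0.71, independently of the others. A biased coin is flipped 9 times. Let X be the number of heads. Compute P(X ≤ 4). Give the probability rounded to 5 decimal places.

0.08702

X ~ Binomial(9, 0.71); P(X ≤ 4) = Σ C(9,k) p^k (1−p)^(9−k) over k:
  k=0: C(9,0)·0.71^0·0.29^9 = 0.0000145
  k=1: C(9,1)·0.71^1·0.29^8 = 0.0003197
  k=2: C(9,2)·0.71^2·0.29^7 = 0.0031304
  k=3: C(9,3)·0.71^3·0.29^6 = 0.0178831
  k=4: C(9,4)·0.71^4·0.29^5 = 0.0656741
Total = 0.0870218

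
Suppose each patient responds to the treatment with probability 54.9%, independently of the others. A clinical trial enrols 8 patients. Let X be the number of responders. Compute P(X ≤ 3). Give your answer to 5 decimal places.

X ~ Binomial(8, 0.549); P(X ≤ 3) = Σ C(8,k) p^k (1−p)^(8−k) over k:
  k=0: C(8,0)·0.549^0·0.451^8 = 0.0017116
  k=1: C(8,1)·0.549^1·0.451^7 = 0.0166686
  k=2: C(8,2)·0.549^2·0.451^6 = 0.0710169
  k=3: C(8,3)·0.549^3·0.451^5 = 0.1728971
Total = 0.2622943

0.26229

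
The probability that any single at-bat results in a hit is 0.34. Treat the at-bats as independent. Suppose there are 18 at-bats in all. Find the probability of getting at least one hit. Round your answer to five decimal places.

0.99944

P(at least one) = 1 − P(none) = 1 − (1 − 0.34)^18
= 1 − 0.0005647 = 0.9994353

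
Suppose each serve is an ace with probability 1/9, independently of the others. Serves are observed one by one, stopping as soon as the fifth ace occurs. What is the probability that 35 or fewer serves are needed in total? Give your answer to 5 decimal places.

Finishing within 35 serves ⇔ at least 5 successes in the first 35. With X ~ Binomial(35, 0.111111), P(Y ≤ 35) = 1 − P(X ≤ 4).
  k=0: C(35,0)·0.111111^0·0.888889^35 = 0.0162055
  k=1: C(35,1)·0.111111^1·0.888889^34 = 0.0708989
  k=2: C(35,2)·0.111111^2·0.888889^33 = 0.1506603
  k=3: C(35,3)·0.111111^3·0.888889^32 = 0.2071579
  k=4: C(35,4)·0.111111^4·0.888889^31 = 0.2071579
1 − 0.6520804 = 0.3479196

0.34792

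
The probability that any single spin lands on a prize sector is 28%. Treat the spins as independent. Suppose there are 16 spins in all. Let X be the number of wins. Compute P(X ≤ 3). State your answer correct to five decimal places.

0.30411

X ~ Binomial(16, 0.28); P(X ≤ 3) = Σ C(16,k) p^k (1−p)^(16−k) over k:
  k=0: C(16,0)·0.28^0·0.72^16 = 0.0052158
  k=1: C(16,1)·0.28^1·0.72^15 = 0.0324538
  k=2: C(16,2)·0.28^2·0.72^14 = 0.0946569
  k=3: C(16,3)·0.28^3·0.72^13 = 0.1717847
Total = 0.3041112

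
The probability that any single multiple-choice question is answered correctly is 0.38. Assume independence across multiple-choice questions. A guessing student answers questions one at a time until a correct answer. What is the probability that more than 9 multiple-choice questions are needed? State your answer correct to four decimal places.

Y = number of multiple-choice questions to the first success; geometric, p = 0.38.
P(Y > 9) = P(first 9 all fail) = (1−p)^9 = 0.013537

0.0135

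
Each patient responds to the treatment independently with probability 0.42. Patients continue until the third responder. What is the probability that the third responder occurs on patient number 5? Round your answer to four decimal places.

0.1495

Y = trial on which the third success occurs; negative binomial, r=3, p=0.42.
P(Y=5) = C(4,2) · p^3 · (1−p)^2
= 6 · 0.074088 · 0.3364 = 0.149539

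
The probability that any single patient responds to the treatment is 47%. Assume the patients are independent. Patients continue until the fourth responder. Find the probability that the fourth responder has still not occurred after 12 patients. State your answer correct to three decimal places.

Needing more than 12 patients ⇔ fewer than 4 successes in the first 12. With X ~ Binomial(12, 0.47), P(Y > 12) = P(X ≤ 3).
  k=0: C(12,0)·0.47^0·0.53^12 = 0.00049
  k=1: C(12,1)·0.47^1·0.53^11 = 0.00523
  k=2: C(12,2)·0.47^2·0.53^10 = 0.02550
  k=3: C(12,3)·0.47^3·0.53^9 = 0.07537
P(X ≤ 3) = 0.10659

0.107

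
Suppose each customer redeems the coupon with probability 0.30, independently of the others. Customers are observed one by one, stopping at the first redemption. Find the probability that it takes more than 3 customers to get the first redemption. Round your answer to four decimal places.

0.3430

Y = number of customers to the first success; geometric, p = 0.30.
P(Y > 3) = P(first 3 all fail) = (1−p)^3 = 0.343000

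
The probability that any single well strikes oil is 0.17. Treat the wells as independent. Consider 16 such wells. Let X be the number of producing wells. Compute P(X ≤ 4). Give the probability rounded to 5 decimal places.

0.87891

X ~ Binomial(16, 0.17); P(X ≤ 4) = Σ C(16,k) p^k (1−p)^(16−k) over k:
  k=0: C(16,0)·0.17^0·0.83^16 = 0.0507282
  k=1: C(16,1)·0.17^1·0.83^15 = 0.1662418
  k=2: C(16,2)·0.17^2·0.83^14 = 0.2553715
  k=3: C(16,3)·0.17^3·0.83^13 = 0.2440900
  k=4: C(16,4)·0.17^4·0.83^12 = 0.1624816
Total = 0.8789131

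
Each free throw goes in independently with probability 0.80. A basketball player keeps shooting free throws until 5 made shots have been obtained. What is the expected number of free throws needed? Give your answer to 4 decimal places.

6.2500

Y = total free throws until the fifth success; negative binomial with r=5, p=0.80.
E[Y] = r / p = 5 / 0.80 = 6.250000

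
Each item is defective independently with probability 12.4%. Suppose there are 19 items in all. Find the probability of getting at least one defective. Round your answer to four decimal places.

0.9192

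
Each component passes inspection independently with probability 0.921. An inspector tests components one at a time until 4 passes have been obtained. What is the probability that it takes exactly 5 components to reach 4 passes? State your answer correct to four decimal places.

0.2274

Y = trial on which the fourth success occurs; negative binomial, r=4, p=0.921.
P(Y=5) = C(4,3) · p^4 · (1−p)^1
= 4 · 0.71951 · 0.079 = 0.227366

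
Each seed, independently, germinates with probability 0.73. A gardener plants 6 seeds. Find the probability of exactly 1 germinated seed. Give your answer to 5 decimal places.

0.00628

X ~ Binomial(n=6, p=0.73).
P(X=1) = C(6,1) · p^1 · (1−p)^5
= 6 · 0.73 · 0.0014349 = 0.0062848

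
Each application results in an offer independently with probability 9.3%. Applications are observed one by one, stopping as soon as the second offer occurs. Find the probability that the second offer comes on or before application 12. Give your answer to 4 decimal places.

0.3087

Finishing within 12 applications ⇔ at least 2 successes in the first 12. With X ~ Binomial(12, 0.093), P(Y ≤ 12) = 1 − P(X ≤ 1).
  k=0: C(12,0)·0.093^0·0.907^12 = 0.309947
  k=1: C(12,1)·0.093^1·0.907^11 = 0.381368
1 − 0.691315 = 0.308685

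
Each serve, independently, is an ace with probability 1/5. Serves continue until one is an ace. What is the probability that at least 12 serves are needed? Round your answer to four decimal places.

0.0859

Y = number of serves to the first success; geometric, p = 0.20.
P(Y > 11) = P(first 11 all fail) = (1−p)^11 = 0.085899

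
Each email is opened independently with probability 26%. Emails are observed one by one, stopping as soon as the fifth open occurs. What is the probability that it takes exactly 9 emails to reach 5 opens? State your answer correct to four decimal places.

0.0249

Y = trial on which the fifth success occurs; negative binomial, r=5, p=0.26.
P(Y=9) = C(8,4) · p^5 · (1−p)^4
= 70 · 0.0011881 · 0.29987 = 0.024940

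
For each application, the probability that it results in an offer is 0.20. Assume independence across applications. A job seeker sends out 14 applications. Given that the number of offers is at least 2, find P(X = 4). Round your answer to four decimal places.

0.2144

X ~ Binomial(14, 0.20). Want P(X=4 | X≥2) = P(X=4) / P(X≥2).
P(X=4) = C(14,4)·0.20^4·0.80^10 = 0.171970
P(X≥2) = 1 − 0.043980 − 0.153932 = 0.802088
Ratio = 0.171970 / 0.802088 = 0.214404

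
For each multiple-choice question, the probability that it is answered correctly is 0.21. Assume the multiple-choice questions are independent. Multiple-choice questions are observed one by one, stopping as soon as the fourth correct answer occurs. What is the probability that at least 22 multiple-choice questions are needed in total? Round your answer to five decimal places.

0.32864

Needing more than 21 multiple-choice questions ⇔ fewer than 4 successes in the first 21. With X ~ Binomial(21, 0.21), P(Y > 21) = P(X ≤ 3).
  k=0: C(21,0)·0.21^0·0.79^21 = 0.0070822
  k=1: C(21,1)·0.21^1·0.79^20 = 0.0395349
  k=2: C(21,2)·0.21^2·0.79^19 = 0.1050927
  k=3: C(21,3)·0.21^3·0.79^18 = 0.1769282
P(X ≤ 3) = 0.3286381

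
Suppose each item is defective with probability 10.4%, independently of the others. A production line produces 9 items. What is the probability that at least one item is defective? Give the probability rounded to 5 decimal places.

0.62780

P(at least one) = 1 − P(none) = 1 − (1 − 0.104)^9
= 1 − 0.3721963 = 0.6278037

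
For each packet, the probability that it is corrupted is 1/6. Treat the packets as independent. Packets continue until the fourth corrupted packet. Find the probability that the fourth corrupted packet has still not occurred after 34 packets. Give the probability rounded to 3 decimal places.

Needing more than 34 packets ⇔ fewer than 4 successes in the first 34. With X ~ Binomial(34, 0.166667), P(Y > 34) = P(X ≤ 3).
  k=0: C(34,0)·0.166667^0·0.833333^34 = 0.00203
  k=1: C(34,1)·0.166667^1·0.833333^33 = 0.01381
  k=2: C(34,2)·0.166667^2·0.833333^32 = 0.04559
  k=3: C(34,3)·0.166667^3·0.833333^31 = 0.09726
P(X ≤ 3) = 0.15869

0.159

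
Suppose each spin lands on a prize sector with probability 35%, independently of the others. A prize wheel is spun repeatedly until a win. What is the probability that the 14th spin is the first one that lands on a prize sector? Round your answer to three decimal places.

0.001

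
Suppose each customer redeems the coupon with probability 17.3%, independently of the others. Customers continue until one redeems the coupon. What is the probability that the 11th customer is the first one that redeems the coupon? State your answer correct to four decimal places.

Geometric (trials to first success), p = 0.173.
P(Y = 11) = (1−p)^10 · p = 0.14964 · 0.173 = 0.025888

0.0259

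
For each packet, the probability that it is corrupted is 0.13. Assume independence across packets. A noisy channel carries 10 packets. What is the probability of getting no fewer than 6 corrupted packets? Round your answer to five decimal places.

X ~ Binomial(10, 0.13); P(X ≥ 6) = Σ C(10,k) p^k (1−p)^(10−k) over k:
  k=6: C(10,6)·0.13^6·0.87^4 = 0.0005807
  k=7: C(10,7)·0.13^7·0.87^3 = 0.0000496
  k=8: C(10,8)·0.13^8·0.87^2 = 0.0000028
  k=9: C(10,9)·0.13^9·0.87^1 = 0.0000001
  k=10: C(10,10)·0.13^10·0.87^0 = 0.0000000
Total = 0.0006332

0.00063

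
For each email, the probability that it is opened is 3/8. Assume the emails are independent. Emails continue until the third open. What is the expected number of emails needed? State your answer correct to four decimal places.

Y = total emails until the third success; negative binomial with r=3, p=0.375.
E[Y] = r / p = 3 / 0.375 = 8.000000

8.0000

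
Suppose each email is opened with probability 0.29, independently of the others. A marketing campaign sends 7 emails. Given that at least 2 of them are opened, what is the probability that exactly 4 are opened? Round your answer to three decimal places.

0.137

X ~ Binomial(7, 0.29). Want P(X=4 | X≥2) = P(X=4) / P(X≥2).
P(X=4) = C(7,4)·0.29^4·0.71^3 = 0.08860
P(X≥2) = 1 − 0.09095 − 0.26004 = 0.64901
Ratio = 0.08860 / 0.64901 = 0.13652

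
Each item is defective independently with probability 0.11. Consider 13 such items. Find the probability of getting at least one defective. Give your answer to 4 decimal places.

0.7802

P(at least one) = 1 − P(none) = 1 − (1 − 0.11)^13
= 1 − 0.219821 = 0.780179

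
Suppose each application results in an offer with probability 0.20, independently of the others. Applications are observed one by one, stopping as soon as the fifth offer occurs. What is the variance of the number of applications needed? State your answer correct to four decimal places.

100.0000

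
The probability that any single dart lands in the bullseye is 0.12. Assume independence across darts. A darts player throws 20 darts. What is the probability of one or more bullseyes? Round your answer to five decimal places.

0.92244

P(at least one) = 1 − P(none) = 1 − (1 − 0.12)^20
= 1 − 0.0775628 = 0.9224372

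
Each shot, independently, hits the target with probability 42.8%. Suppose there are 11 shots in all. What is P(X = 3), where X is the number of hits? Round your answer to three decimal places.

X ~ Binomial(n=11, p=0.428).
P(X=3) = C(11,3) · p^3 · (1−p)^8
= 165 · 0.078403 · 0.01146 = 0.14825

0.148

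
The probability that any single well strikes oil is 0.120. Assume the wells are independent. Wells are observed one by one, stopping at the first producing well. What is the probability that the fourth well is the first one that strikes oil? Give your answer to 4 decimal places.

0.0818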